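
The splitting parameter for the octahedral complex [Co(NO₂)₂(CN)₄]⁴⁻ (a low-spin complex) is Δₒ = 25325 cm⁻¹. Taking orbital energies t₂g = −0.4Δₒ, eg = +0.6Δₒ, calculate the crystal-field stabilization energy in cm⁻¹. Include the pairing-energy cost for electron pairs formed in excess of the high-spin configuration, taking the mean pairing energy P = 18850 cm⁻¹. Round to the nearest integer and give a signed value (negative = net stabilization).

Ligand charges: 2×(-1) from NO₂⁻ and 4×(-1) from CN⁻ sum to -6; with overall charge -4, Co is +2.
Group 9 minus oxidation state +2 gives a d⁷ configuration for Co²⁺.
Configuration: t₂g⁶ eg¹.
CFSE(orbital) = 6×(-0.4Δₒ) + 1×(0.6Δₒ) = -1.8Δₒ; with Δₒ = 25325 cm⁻¹ that is -45585 cm⁻¹.
High-spin d⁷ would be t₂g⁵ eg² with 2 pairs; low-spin has 3, so 1 excess pair costs +1P = +18850 cm⁻¹.
Overall CFSE = -45585 + 18850 = -26735 cm⁻¹.

-26735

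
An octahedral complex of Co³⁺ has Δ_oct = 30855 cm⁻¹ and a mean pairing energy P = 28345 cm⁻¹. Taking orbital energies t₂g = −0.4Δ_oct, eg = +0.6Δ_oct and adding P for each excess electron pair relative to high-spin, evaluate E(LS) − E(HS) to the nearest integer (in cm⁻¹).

-5020

Co is in group 9, so Co³⁺ is d⁶ (9 − 3 = 6).
In the high-spin limit (t₂g⁴ eg²) the orbital term is -0.4Δ_oct = -12342 cm⁻¹, with no excess pairing.
Low-spin: t₂g⁶ eg⁰, orbital CFSE = -2.4Δ_oct = -74052 cm⁻¹; plus 2 excess pairs × P = +56690 cm⁻¹; total -17362 cm⁻¹.
Thus E(LS) − E(HS) = -5020 cm⁻¹.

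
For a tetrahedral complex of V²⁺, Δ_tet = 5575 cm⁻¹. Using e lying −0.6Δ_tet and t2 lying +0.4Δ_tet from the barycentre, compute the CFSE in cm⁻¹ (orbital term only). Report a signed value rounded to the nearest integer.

-4460

Group 5 minus oxidation state +2 gives a d³ configuration for V²⁺.
With tetrahedral geometry the complex is necessarily high-spin.
The d³ electrons fill as e^2 t2^1.
CFSE(orbital) = 2×(-0.6Δ_tet) + 1×(0.4Δ_tet) = -0.8Δ_tet; with Δ_tet = 5575 cm⁻¹ that is -4460 cm⁻¹.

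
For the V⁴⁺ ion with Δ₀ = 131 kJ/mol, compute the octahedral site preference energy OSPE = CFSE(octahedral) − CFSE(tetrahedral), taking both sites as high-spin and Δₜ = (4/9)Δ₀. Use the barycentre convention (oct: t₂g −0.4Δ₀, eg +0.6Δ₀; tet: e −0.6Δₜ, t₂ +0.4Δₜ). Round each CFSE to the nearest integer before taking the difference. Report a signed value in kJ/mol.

Group 5 minus oxidation state +4 gives a d¹ configuration for V⁴⁺.
Octahedral high-spin t₂g¹ eg⁰: CFSE = -0.4 × 131 = -52 kJ/mol.
In a tetrahedral site the filling is e¹ t₂⁰: CFSE(tet) = -0.6Δₜ = -0.6 × (4/9)(131) = -35 kJ/mol.
Subtracting, OSPE = -52 − (-35) = -17 kJ/mol.

-17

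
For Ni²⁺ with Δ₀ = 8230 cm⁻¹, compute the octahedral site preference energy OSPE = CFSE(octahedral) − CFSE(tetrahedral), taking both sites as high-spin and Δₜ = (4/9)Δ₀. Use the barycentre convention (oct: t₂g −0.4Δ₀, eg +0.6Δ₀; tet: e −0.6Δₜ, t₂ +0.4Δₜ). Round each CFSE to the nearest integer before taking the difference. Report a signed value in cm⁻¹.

-6950

Ni²⁺: group 10, so d-count = 10 − 2 = 8.
Octahedral high-spin t2g^6 e_g^2: CFSE = -1.2 × 8230 = -9876 cm⁻¹.
In a tetrahedral site the filling is e^4 t2^4: CFSE(tet) = -0.8Δₜ = -0.8 × (4/9)(8230) = -2926 cm⁻¹.
OSPE = CFSE(oct) − CFSE(tet) = -9876 − (-2926) = -6950 cm⁻¹.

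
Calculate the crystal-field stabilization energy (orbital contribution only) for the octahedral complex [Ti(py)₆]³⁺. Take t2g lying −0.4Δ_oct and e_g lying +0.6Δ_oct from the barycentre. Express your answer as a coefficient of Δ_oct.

-0.4 Δ_oct

py is neutral, so the +3 overall charge sits on Ti: oxidation state +3.
Ti sits in group 4; removing 3 electrons leaves Ti³⁺ with 4 − 3 = 1 d electrons.
Configuration: t2g^1 e_g^0.
CFSE = 1(-0.4Δ_oct) + 0(0.6Δ_oct) = -0.4Δ_oct + 0.0Δ_oct = -0.4Δ_oct.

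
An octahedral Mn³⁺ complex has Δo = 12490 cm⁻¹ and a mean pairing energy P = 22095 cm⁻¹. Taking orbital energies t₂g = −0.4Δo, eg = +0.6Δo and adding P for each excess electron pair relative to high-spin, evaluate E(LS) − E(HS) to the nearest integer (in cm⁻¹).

9605

Mn is in group 7, so Mn³⁺ is d⁴ (7 − 3 = 4).
In the high-spin limit (t₂g³ eg¹) the orbital term is -0.6Δo = -7494 cm⁻¹, with no excess pairing.
Low-spin: t₂g⁴ eg⁰, orbital CFSE = -1.6Δo = -19984 cm⁻¹; plus 1 excess pair × P = +22095 cm⁻¹; total 2111 cm⁻¹.
The difference is 2111 − (-7494) = 9605 cm⁻¹, so high-spin lies lower.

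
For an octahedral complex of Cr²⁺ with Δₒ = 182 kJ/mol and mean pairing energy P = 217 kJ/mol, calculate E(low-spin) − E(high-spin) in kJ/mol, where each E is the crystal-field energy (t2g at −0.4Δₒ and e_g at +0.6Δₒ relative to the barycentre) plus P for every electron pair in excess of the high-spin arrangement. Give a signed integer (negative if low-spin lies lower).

35

Group 6 minus oxidation state +2 gives a d⁴ configuration for Cr²⁺.
High-spin: t2g^3 e_g^1, CFSE = -0.6Δₒ = -109 kJ/mol.
Low-spin: t2g^4 e_g^0, orbital CFSE = -1.6Δₒ = -291 kJ/mol; plus 1 excess pair × P = +217 kJ/mol; total -74 kJ/mol.
E(LS) − E(HS) = -74 − (-109) = 35 kJ/mol.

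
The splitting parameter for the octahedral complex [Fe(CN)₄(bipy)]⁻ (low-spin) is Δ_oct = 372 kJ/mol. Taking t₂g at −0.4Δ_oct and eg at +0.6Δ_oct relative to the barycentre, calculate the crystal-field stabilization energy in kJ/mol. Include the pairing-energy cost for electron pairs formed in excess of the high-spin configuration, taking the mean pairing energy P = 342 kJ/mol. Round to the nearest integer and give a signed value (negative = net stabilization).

Ligand charges: 4×(-1) from CN⁻ and 1×(+0) from bipy sum to -4; with overall charge -1, Fe is +3.
Fe is in group 8, so Fe³⁺ is d⁵ (8 − 3 = 5).
The d⁵ electrons fill as t₂g⁵ eg⁰.
CFSE(orbital) = 5×(-0.4Δ_oct) + 0×(0.6Δ_oct) = -2.0Δ_oct; with Δ_oct = 372 kJ/mol that is -744 kJ/mol.
Relative to high-spin t₂g³ eg² (0 paired), the low-spin configuration has 2 additional pairs, contributing +2 × 342 = +684 kJ/mol.
Overall CFSE = -744 + 684 = -60 kJ/mol.

-60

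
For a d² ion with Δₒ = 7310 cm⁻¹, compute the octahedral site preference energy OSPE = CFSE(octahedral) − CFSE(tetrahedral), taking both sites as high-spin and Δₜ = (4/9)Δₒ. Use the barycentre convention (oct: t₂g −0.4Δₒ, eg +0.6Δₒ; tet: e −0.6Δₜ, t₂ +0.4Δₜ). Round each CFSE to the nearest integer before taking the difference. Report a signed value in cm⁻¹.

Octahedral (high-spin): t₂g² eg⁰, CFSE = 2(−0.4) + 0(+0.6) = -0.8Δₒ = -0.8 × 7310 = -5848 cm⁻¹.
In a tetrahedral site the filling is e² t₂⁰: CFSE(tet) = -1.2Δₜ = -1.2 × (4/9)(7310) = -3899 cm⁻¹.
OSPE = -5848 − (-3899) = -1949 cm⁻¹.

-1949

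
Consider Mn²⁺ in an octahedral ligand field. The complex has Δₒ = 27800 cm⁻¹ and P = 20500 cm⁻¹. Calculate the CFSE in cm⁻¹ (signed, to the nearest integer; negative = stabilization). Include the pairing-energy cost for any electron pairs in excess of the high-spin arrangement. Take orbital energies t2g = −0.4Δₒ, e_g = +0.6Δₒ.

Mn sits in group 7; removing 2 electrons leaves Mn²⁺ with 7 − 2 = 5 d electrons.
Here Δₒ > P (27800 > 20500), so the low-spin state is favoured.
Filling d⁵ accordingly: t2g^5 e_g^0.
Orbital CFSE = -2.0Δₒ = -2.0 × 27800 = -55600 cm⁻¹.
Excess pairs vs high-spin: 2 − 0 = 2; pairing cost = +41000 cm⁻¹.
Net CFSE = -55600 + 41000 = -14600 cm⁻¹.

-14600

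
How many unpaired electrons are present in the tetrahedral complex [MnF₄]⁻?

Each F⁻ contributes -1; 4 × (-1) = -4. With overall charge -1, Mn is in the +3 oxidation state.
Mn³⁺: group 7, so d-count = 7 − 3 = 4.
With tetrahedral geometry the complex is necessarily high-spin.
Configuration: e^2 t2^2, giving 4 unpaired electrons.

4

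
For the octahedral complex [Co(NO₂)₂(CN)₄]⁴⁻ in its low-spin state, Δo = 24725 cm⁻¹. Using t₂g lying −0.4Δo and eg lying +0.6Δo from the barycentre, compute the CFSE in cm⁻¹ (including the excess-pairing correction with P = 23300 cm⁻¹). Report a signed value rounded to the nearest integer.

-21205

Ligand charges: 2×(-1) from NO₂⁻ and 4×(-1) from CN⁻ sum to -6; with overall charge -4, Co is +2.
Co sits in group 9; removing 2 electrons leaves Co²⁺ with 9 − 2 = 7 d electrons.
The d⁷ electrons fill as t₂g⁶ eg¹.
The orbital stabilization is -1.8Δo = -1.8 × 24725 = -44505 cm⁻¹.
Pairing penalty: 3 pairs vs 2 in the high-spin reference → 1 extra × P = 23300 cm⁻¹.
Combining: -44505 + 23300 = -21205 cm⁻¹.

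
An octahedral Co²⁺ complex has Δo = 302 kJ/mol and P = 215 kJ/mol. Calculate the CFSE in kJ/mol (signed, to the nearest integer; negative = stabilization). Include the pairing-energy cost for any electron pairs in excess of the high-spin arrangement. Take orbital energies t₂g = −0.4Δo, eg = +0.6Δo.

-329

Group 9 minus oxidation state +2 gives a d⁷ configuration for Co²⁺.
Δo > P, so pairing is preferred: the ground state is low-spin.
Configuration: t₂g⁶ eg¹.
Orbital CFSE = -1.8Δo = -1.8 × 302 = -544 kJ/mol.
Excess pairs vs high-spin: 3 − 2 = 1; pairing cost = +215 kJ/mol.
Net CFSE = -544 + 215 = -329 kJ/mol.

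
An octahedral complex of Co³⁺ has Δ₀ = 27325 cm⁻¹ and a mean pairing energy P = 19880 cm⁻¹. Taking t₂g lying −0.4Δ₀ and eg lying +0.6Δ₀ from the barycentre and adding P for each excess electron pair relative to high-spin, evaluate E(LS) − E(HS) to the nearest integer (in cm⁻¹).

Co³⁺: group 9, so d-count = 9 − 3 = 6.
In the high-spin limit (t₂g⁴ eg²) the orbital term is -0.4Δ₀ = -10930 cm⁻¹, with no excess pairing.
Low-spin t₂g⁶ eg⁰ gives -2.4Δ₀ = -65580 cm⁻¹, but forming 2 extra pairs costs 2P = 39760 cm⁻¹, so E(LS) = -65580 + 39760 = -25820 cm⁻¹.
E(LS) − E(HS) = -25820 − (-10930) = -14890 cm⁻¹.

-14890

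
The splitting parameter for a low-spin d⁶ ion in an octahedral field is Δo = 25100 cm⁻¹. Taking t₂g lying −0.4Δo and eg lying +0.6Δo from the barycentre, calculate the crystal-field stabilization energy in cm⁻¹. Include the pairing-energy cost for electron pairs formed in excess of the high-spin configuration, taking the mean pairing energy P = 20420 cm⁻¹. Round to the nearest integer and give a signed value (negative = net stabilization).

-19400

Configuration: t₂g⁶ eg⁰.
Orbital CFSE = 6(-0.4) + 0(0.6) = -2.4Δo = -2.4 × 25100 = -60240 cm⁻¹.
Relative to high-spin t₂g⁴ eg² (1 paired), the low-spin configuration has 2 additional pairs, contributing +2 × 20420 = +40840 cm⁻¹.
Combining: -60240 + 40840 = -19400 cm⁻¹.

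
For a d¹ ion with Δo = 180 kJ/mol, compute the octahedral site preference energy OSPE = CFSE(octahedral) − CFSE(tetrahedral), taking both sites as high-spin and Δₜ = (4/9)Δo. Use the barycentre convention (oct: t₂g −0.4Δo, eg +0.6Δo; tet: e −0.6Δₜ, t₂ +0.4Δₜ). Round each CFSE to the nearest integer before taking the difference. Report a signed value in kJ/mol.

-24

In an octahedral site d¹ (HS) is t2g^1 e_g^0, giving CFSE(oct) = -0.4Δo = -72 kJ/mol.
In a tetrahedral site the filling is e^1 t2^0: CFSE(tet) = -0.6Δₜ = -0.6 × (4/9)(180) = -48 kJ/mol.
OSPE = -72 − (-48) = -24 kJ/mol.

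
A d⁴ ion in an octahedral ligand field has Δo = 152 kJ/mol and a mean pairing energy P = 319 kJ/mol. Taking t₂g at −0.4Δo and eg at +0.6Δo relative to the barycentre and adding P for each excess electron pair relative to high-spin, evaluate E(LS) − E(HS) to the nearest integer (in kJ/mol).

High-spin d⁴ fills as t₂g³ eg¹ with CFSE 3(−0.4) + 1(+0.6) = -0.6Δo = -91 kJ/mol.
Low-spin: t₂g⁴ eg⁰, orbital CFSE = -1.6Δo = -243 kJ/mol; plus 1 excess pair × P = +319 kJ/mol; total 76 kJ/mol.
The difference is 76 − (-91) = 167 kJ/mol, so high-spin lies lower.

167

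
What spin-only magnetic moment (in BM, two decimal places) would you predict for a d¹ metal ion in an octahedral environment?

For octahedral d¹ the high- and low-spin configurations coincide.
Configuration: t2g^1 e_g^0 → 1 unpaired electron.
μ(spin-only) = √[1(1+2)] = √3 ≈ 1.73 BM.

1.73 BM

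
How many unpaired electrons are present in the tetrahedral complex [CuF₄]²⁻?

Each F⁻ contributes -1; 4 × (-1) = -4. With overall charge -2, Cu is in the +2 oxidation state.
Cu is in group 11, so Cu²⁺ is d⁹ (11 − 2 = 9).
With tetrahedral geometry the complex is necessarily high-spin.
Configuration: e^4 t2^5, giving 1 unpaired electron.

1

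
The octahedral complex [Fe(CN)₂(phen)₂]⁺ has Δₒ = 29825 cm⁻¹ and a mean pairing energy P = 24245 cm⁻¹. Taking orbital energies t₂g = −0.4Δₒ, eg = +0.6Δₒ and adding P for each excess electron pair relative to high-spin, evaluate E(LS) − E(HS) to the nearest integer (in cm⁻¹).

Ligand charges: 2×(-1) from CN⁻ and 2×(+0) from phen sum to -2; with overall charge +1, Fe is +3.
Fe is in group 8, so Fe³⁺ is d⁵ (8 − 3 = 5).
High-spin: t₂g³ eg², CFSE = 0.0Δₒ = 0 cm⁻¹.
For low-spin the configuration is t₂g⁵ eg⁰: orbital energy -2.0 × 29825 = -59650 cm⁻¹, and 2 additional pairs relative to high-spin add 48490 cm⁻¹, giving -11160 cm⁻¹.
Thus E(LS) − E(HS) = -11160 cm⁻¹.

-11160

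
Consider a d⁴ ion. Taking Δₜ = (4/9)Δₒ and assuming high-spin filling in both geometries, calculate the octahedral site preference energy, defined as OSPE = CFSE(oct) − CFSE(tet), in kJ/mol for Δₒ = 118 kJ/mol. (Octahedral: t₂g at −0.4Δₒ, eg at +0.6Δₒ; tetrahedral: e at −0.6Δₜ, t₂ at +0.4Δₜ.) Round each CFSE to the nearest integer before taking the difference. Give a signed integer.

-50

Octahedral (high-spin): t₂g³ eg¹, CFSE = 3(−0.4) + 1(+0.6) = -0.6Δₒ = -0.6 × 118 = -71 kJ/mol.
Tetrahedral: e² t₂², CFSE = 2(−0.6) + 2(+0.4) = -0.4Δₜ = -0.4 × (4/9) × 118 = -21 kJ/mol.
Subtracting, OSPE = -71 − (-21) = -50 kJ/mol.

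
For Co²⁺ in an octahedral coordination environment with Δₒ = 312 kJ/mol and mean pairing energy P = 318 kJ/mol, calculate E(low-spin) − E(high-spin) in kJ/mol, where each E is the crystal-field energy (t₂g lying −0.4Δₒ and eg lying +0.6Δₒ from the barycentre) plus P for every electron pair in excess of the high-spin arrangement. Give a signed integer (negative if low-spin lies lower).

6

Group 9 minus oxidation state +2 gives a d⁷ configuration for Co²⁺.
In the high-spin limit (t₂g⁵ eg²) the orbital term is -0.8Δₒ = -250 kJ/mol, with no excess pairing.
Low-spin t₂g⁶ eg¹ gives -1.8Δₒ = -562 kJ/mol, but forming 1 extra pair costs 1P = 318 kJ/mol, so E(LS) = -562 + 318 = -244 kJ/mol.
Thus E(LS) − E(HS) = 6 kJ/mol.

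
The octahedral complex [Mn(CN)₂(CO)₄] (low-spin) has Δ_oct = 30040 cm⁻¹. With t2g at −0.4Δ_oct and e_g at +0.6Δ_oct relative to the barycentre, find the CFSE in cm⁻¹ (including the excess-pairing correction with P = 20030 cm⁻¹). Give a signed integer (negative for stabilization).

-20020

Ligand charges: 2×(-1) from CN⁻ and 4×(+0) from CO sum to -2; with overall charge +0, Mn is +2.
Mn is in group 7, so Mn²⁺ is d⁵ (7 − 2 = 5).
Electron filling gives t2g^5 e_g^0.
Orbital CFSE = 5(-0.4) + 0(0.6) = -2.0Δ_oct = -2.0 × 30040 = -60080 cm⁻¹.
High-spin d⁵ would be t2g^3 e_g^2 with 0 pairs; low-spin has 2, so 2 excess pairs cost +2P = +40060 cm⁻¹.
Net CFSE = -60080 + 40060 = -20020 cm⁻¹.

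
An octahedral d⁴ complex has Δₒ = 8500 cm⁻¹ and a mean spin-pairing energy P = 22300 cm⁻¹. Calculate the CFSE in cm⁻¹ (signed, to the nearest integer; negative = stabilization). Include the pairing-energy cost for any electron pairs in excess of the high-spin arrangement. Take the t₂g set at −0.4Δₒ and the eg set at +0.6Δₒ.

-5100

Since Δₒ = 8500 cm⁻¹ < P = 22300 cm⁻¹, the complex adopts the high-spin configuration.
That gives t₂g³ eg¹.
Orbital CFSE = -0.6Δₒ = -0.6 × 8500 = -5100 cm⁻¹.
High-spin has no excess pairs, so no pairing correction applies.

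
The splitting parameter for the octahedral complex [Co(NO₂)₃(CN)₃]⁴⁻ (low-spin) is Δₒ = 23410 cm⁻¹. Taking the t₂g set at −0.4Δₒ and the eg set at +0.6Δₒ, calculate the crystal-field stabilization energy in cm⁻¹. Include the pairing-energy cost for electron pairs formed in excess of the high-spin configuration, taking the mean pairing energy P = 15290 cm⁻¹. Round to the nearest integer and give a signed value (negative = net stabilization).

Ligand charges: 3×(-1) from NO₂⁻ and 3×(-1) from CN⁻ sum to -6; with overall charge -4, Co is +2.
Co is in group 9, so Co²⁺ is d⁷ (9 − 2 = 7).
Electron filling gives t₂g⁶ eg¹.
Orbital CFSE = 6(-0.4) + 1(0.6) = -1.8Δₒ = -1.8 × 23410 = -42138 cm⁻¹.
Pairing penalty: 3 pairs vs 2 in the high-spin reference → 1 extra × P = 15290 cm⁻¹.
Combining: -42138 + 15290 = -26848 cm⁻¹.

-26848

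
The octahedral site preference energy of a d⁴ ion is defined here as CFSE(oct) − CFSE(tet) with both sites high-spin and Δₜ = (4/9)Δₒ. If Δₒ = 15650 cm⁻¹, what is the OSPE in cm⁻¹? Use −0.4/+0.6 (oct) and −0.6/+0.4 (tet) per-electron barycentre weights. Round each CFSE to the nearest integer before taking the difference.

Octahedral (high-spin): t2g^3 e_g^1, CFSE = 3(−0.4) + 1(+0.6) = -0.6Δₒ = -0.6 × 15650 = -9390 cm⁻¹.
Tetrahedral e^2 t2^2 gives -0.4Δₜ = -0.4 × (4/9) × 15650 = -2782 cm⁻¹.
Subtracting, OSPE = -9390 − (-2782) = -6608 cm⁻¹.

-6608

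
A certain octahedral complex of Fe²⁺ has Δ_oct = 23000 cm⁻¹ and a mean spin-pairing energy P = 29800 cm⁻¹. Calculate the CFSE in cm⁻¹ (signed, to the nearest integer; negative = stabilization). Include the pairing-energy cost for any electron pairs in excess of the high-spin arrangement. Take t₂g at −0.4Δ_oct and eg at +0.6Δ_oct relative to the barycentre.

Group 8 minus oxidation state +2 gives a d⁶ configuration for Fe²⁺.
Since Δ_oct = 23000 cm⁻¹ < P = 29800 cm⁻¹, the complex adopts the high-spin configuration.
Configuration: t₂g⁴ eg².
Orbital CFSE = -0.4Δ_oct = -0.4 × 23000 = -9200 cm⁻¹.
High-spin has no excess pairs, so no pairing correction applies.

-9200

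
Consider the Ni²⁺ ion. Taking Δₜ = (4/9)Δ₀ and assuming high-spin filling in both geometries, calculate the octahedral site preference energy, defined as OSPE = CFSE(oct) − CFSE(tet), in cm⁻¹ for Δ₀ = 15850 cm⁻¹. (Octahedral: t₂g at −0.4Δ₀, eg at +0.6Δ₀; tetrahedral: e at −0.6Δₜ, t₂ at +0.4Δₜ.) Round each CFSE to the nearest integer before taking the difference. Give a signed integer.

-13384

Ni²⁺: group 10, so d-count = 10 − 2 = 8.
Octahedral high-spin t2g^6 e_g^2: CFSE = -1.2 × 15850 = -19020 cm⁻¹.
Tetrahedral: e^4 t2^4, CFSE = 4(−0.6) + 4(+0.4) = -0.8Δₜ = -0.8 × (4/9) × 15850 = -5636 cm⁻¹.
OSPE = CFSE(oct) − CFSE(tet) = -19020 − (-5636) = -13384 cm⁻¹.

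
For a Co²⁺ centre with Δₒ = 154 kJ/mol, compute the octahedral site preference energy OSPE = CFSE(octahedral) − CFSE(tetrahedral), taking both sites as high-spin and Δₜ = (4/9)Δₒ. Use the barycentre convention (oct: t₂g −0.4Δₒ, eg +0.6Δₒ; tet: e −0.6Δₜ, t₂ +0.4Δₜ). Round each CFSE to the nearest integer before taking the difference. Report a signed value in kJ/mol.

Group 9 minus oxidation state +2 gives a d⁷ configuration for Co²⁺.
Octahedral (high-spin): t₂g⁵ eg², CFSE = 5(−0.4) + 2(+0.6) = -0.8Δₒ = -0.8 × 154 = -123 kJ/mol.
Tetrahedral: e⁴ t₂³, CFSE = 4(−0.6) + 3(+0.4) = -1.2Δₜ = -1.2 × (4/9) × 154 = -82 kJ/mol.
Subtracting, OSPE = -123 − (-82) = -41 kJ/mol.

-41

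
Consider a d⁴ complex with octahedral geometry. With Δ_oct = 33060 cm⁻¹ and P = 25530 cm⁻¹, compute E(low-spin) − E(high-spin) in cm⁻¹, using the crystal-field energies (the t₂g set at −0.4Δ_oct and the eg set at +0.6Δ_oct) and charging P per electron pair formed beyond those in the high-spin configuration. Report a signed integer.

In the high-spin limit (t₂g³ eg¹) the orbital term is -0.6Δ_oct = -19836 cm⁻¹, with no excess pairing.
Low-spin t₂g⁴ eg⁰ gives -1.6Δ_oct = -52896 cm⁻¹, but forming 1 extra pair costs 1P = 25530 cm⁻¹, so E(LS) = -52896 + 25530 = -27366 cm⁻¹.
E(LS) − E(HS) = -27366 − (-19836) = -7530 cm⁻¹.

-7530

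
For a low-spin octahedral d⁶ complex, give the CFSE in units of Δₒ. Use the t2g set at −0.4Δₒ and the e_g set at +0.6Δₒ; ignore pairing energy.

Configuration: t2g^6 e_g^0.
CFSE = 6(-0.4Δₒ) + 0(0.6Δₒ) = -2.4Δₒ + 0.0Δₒ = -2.4Δₒ.

-2.4 Δₒ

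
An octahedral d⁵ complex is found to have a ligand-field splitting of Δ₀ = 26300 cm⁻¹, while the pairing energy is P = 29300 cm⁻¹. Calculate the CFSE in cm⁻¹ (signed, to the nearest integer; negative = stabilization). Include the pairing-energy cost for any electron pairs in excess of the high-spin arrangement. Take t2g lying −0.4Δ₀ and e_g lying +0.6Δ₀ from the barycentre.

Δ₀ < P, so pairing is avoided: the ground state is high-spin.
Filling d⁵ accordingly: t2g^3 e_g^2.
Orbital CFSE = 0.0Δ₀ = 0.0 × 26300 = 0 cm⁻¹.
High-spin has no excess pairs, so no pairing correction applies.

0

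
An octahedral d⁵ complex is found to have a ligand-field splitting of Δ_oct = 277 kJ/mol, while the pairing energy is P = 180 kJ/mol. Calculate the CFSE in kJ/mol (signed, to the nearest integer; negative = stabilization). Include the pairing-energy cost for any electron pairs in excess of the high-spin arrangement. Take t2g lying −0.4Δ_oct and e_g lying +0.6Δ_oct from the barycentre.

-194

Here Δ_oct > P (277 > 180), so the low-spin state is favoured.
Filling d⁵ accordingly: t2g^5 e_g^0.
Orbital CFSE = -2.0Δ_oct = -2.0 × 277 = -554 kJ/mol.
Excess pairs vs high-spin: 2 − 0 = 2; pairing cost = +360 kJ/mol.
Net CFSE = -554 + 360 = -194 kJ/mol.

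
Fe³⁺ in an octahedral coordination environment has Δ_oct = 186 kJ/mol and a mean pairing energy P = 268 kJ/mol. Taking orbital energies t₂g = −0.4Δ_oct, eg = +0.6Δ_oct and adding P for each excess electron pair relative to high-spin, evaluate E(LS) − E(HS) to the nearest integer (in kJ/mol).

Group 8 minus oxidation state +3 gives a d⁵ configuration for Fe³⁺.
In the high-spin limit (t₂g³ eg²) the orbital term is 0.0Δ_oct = 0 kJ/mol, with no excess pairing.
Low-spin: t₂g⁵ eg⁰, orbital CFSE = -2.0Δ_oct = -372 kJ/mol; plus 2 excess pairs × P = +536 kJ/mol; total 164 kJ/mol.
E(LS) − E(HS) = 164 − (0) = 164 kJ/mol.

164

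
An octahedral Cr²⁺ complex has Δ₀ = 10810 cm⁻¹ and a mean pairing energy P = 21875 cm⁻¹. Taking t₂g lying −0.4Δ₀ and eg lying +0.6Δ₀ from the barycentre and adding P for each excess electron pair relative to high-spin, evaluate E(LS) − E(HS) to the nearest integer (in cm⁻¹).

Cr²⁺: group 6, so d-count = 6 − 2 = 4.
High-spin d⁴ fills as t₂g³ eg¹ with CFSE 3(−0.4) + 1(+0.6) = -0.6Δ₀ = -6486 cm⁻¹.
Low-spin: t₂g⁴ eg⁰, orbital CFSE = -1.6Δ₀ = -17296 cm⁻¹; plus 1 excess pair × P = +21875 cm⁻¹; total 4579 cm⁻¹.
Thus E(LS) − E(HS) = 11065 cm⁻¹.

11065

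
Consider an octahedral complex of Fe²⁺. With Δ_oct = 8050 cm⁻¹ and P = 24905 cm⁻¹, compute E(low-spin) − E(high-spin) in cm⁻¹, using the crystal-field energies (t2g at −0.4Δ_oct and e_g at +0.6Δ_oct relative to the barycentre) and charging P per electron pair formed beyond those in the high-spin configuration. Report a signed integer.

Fe²⁺: group 8, so d-count = 8 − 2 = 6.
In the high-spin limit (t2g^4 e_g^2) the orbital term is -0.4Δ_oct = -3220 cm⁻¹, with no excess pairing.
For low-spin the configuration is t2g^6 e_g^0: orbital energy -2.4 × 8050 = -19320 cm⁻¹, and 2 additional pairs relative to high-spin add 49810 cm⁻¹, giving 30490 cm⁻¹.
E(LS) − E(HS) = 30490 − (-3220) = 33710 cm⁻¹.

33710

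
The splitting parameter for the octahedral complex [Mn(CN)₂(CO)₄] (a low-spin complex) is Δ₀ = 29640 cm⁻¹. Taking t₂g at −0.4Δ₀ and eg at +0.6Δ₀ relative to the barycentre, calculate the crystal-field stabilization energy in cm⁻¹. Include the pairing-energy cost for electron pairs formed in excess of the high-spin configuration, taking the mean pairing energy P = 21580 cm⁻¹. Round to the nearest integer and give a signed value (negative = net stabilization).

-16120

Ligand charges: 2×(-1) from CN⁻ and 4×(+0) from CO sum to -2; with overall charge +0, Mn is +2.
Mn sits in group 7; removing 2 electrons leaves Mn²⁺ with 7 − 2 = 5 d electrons.
The d⁵ electrons fill as t₂g⁵ eg⁰.
The orbital stabilization is -2.0Δ₀ = -2.0 × 29640 = -59280 cm⁻¹.
High-spin d⁵ would be t₂g³ eg² with 0 pairs; low-spin has 2, so 2 excess pairs cost +2P = +43160 cm⁻¹.
Net CFSE = -59280 + 43160 = -16120 cm⁻¹.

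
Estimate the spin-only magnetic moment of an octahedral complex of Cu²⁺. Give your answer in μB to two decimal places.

Cu sits in group 11; removing 2 electrons leaves Cu²⁺ with 11 − 2 = 9 d electrons.
For octahedral d⁹ the high- and low-spin configurations coincide.
Configuration: t2g^6 e_g^3 → 1 unpaired electron.
μ(spin-only) = √[1(1+2)] = √3 ≈ 1.73 μB.

1.73 μB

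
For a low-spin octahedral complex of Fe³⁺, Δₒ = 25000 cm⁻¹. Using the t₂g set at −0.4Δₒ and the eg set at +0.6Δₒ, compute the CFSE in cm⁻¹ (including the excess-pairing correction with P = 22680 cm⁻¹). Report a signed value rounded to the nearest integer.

-4640

Fe sits in group 8; removing 3 electrons leaves Fe³⁺ with 8 − 3 = 5 d electrons.
Configuration: t₂g⁵ eg⁰.
CFSE(orbital) = 5×(-0.4Δₒ) + 0×(0.6Δₒ) = -2.0Δₒ; with Δₒ = 25000 cm⁻¹ that is -50000 cm⁻¹.
High-spin d⁵ would be t₂g³ eg² with 0 pairs; low-spin has 2, so 2 excess pairs cost +2P = +45360 cm⁻¹.
Overall CFSE = -50000 + 45360 = -4640 cm⁻¹.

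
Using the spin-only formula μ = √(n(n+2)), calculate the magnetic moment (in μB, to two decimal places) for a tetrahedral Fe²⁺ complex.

4.90 μB

Fe sits in group 8; removing 2 electrons leaves Fe²⁺ with 8 − 2 = 6 d electrons.
With tetrahedral geometry the complex is necessarily high-spin.
Configuration: e³ t₂³ → 4 unpaired electrons.
μ(spin-only) = √[4(4+2)] = √24 ≈ 4.90 μB.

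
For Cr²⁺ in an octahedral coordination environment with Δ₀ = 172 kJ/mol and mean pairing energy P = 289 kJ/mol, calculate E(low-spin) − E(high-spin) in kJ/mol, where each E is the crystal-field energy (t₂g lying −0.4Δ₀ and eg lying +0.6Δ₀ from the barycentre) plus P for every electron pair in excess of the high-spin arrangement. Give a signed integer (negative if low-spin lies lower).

117

Cr is in group 6, so Cr²⁺ is d⁴ (6 − 2 = 4).
High-spin d⁴ fills as t₂g³ eg¹ with CFSE 3(−0.4) + 1(+0.6) = -0.6Δ₀ = -103 kJ/mol.
For low-spin the configuration is t₂g⁴ eg⁰: orbital energy -1.6 × 172 = -275 kJ/mol, and 1 additional pair relative to high-spin adds 289 kJ/mol, giving 14 kJ/mol.
The difference is 14 − (-103) = 117 kJ/mol, so high-spin lies lower.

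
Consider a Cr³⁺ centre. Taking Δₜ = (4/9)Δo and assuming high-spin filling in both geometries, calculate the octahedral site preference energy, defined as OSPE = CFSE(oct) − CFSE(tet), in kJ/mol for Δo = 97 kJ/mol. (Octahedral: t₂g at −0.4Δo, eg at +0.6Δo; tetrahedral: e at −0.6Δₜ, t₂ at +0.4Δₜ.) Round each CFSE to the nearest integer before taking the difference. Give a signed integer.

Cr³⁺: group 6, so d-count = 6 − 3 = 3.
In an octahedral site d³ (HS) is t₂g³ eg⁰, giving CFSE(oct) = -1.2Δo = -116 kJ/mol.
In a tetrahedral site the filling is e² t₂¹: CFSE(tet) = -0.8Δₜ = -0.8 × (4/9)(97) = -34 kJ/mol.
OSPE = -116 − (-34) = -82 kJ/mol.

-82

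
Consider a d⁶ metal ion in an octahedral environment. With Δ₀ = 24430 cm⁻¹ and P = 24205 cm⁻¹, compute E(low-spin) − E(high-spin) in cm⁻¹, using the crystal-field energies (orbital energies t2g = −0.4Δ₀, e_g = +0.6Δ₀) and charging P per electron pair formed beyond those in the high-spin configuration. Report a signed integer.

-450

High-spin: t2g^4 e_g^2, CFSE = -0.4Δ₀ = -9772 cm⁻¹.
Low-spin: t2g^6 e_g^0, orbital CFSE = -2.4Δ₀ = -58632 cm⁻¹; plus 2 excess pairs × P = +48410 cm⁻¹; total -10222 cm⁻¹.
E(LS) − E(HS) = -10222 − (-9772) = -450 cm⁻¹.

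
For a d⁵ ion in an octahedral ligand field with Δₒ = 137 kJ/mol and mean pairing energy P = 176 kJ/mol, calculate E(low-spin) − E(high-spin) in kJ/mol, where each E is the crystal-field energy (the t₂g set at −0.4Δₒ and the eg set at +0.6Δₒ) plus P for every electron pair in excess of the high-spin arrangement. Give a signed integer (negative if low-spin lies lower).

In the high-spin limit (t₂g³ eg²) the orbital term is 0.0Δₒ = 0 kJ/mol, with no excess pairing.
Low-spin: t₂g⁵ eg⁰, orbital CFSE = -2.0Δₒ = -274 kJ/mol; plus 2 excess pairs × P = +352 kJ/mol; total 78 kJ/mol.
The difference is 78 − (0) = 78 kJ/mol, so high-spin lies lower.

78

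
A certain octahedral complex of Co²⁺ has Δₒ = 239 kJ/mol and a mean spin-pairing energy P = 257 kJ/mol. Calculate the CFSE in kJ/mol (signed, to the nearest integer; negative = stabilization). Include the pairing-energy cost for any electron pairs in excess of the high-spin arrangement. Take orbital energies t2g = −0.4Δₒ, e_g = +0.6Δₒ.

-191

Co²⁺: group 9, so d-count = 9 − 2 = 7.
Here Δₒ < P (239 < 257), so the high-spin state is favoured.
Filling d⁷ accordingly: t2g^5 e_g^2.
Orbital CFSE = -0.8Δₒ = -0.8 × 239 = -191 kJ/mol.
High-spin has no excess pairs, so no pairing correction applies.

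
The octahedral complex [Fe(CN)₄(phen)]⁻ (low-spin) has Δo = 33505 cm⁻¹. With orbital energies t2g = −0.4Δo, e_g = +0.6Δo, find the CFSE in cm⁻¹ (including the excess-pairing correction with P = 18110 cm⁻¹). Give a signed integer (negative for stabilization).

-30790

Ligand charges: 4×(-1) from CN⁻ and 1×(+0) from phen sum to -4; with overall charge -1, Fe is +3.
Fe is in group 8, so Fe³⁺ is d⁵ (8 − 3 = 5).
Electron filling gives t2g^5 e_g^0.
The orbital stabilization is -2.0Δo = -2.0 × 33505 = -67010 cm⁻¹.
Relative to high-spin t2g^3 e_g^2 (0 paired), the low-spin configuration has 2 additional pairs, contributing +2 × 18110 = +36220 cm⁻¹.
Net CFSE = -67010 + 36220 = -30790 cm⁻¹.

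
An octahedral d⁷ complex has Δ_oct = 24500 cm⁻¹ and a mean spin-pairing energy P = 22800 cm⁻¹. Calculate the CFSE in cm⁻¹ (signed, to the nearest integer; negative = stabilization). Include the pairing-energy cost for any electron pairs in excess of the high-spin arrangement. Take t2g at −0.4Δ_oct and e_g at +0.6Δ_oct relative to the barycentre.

Δ_oct > P, so pairing is preferred: the ground state is low-spin.
That gives t2g^6 e_g^1.
Orbital CFSE = -1.8Δ_oct = -1.8 × 24500 = -44100 cm⁻¹.
Excess pairs vs high-spin: 3 − 2 = 1; pairing cost = +22800 cm⁻¹.
Net CFSE = -44100 + 22800 = -21300 cm⁻¹.

-21300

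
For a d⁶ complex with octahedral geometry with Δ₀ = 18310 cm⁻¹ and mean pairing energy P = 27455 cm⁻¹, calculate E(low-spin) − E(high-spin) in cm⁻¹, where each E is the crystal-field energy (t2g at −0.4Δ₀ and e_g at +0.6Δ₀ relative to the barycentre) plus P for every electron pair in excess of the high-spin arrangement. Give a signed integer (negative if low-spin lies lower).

In the high-spin limit (t2g^4 e_g^2) the orbital term is -0.4Δ₀ = -7324 cm⁻¹, with no excess pairing.
Low-spin: t2g^6 e_g^0, orbital CFSE = -2.4Δ₀ = -43944 cm⁻¹; plus 2 excess pairs × P = +54910 cm⁻¹; total 10966 cm⁻¹.
E(LS) − E(HS) = 10966 − (-7324) = 18290 cm⁻¹.

18290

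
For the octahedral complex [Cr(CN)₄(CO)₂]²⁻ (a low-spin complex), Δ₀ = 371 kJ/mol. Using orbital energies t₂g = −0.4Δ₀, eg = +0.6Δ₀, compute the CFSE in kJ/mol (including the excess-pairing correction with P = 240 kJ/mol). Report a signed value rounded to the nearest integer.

Ligand charges: 4×(-1) from CN⁻ and 2×(+0) from CO sum to -4; with overall charge -2, Cr is +2.
Cr sits in group 6; removing 2 electrons leaves Cr²⁺ with 6 − 2 = 4 d electrons.
Configuration: t₂g⁴ eg⁰.
CFSE(orbital) = 4×(-0.4Δ₀) + 0×(0.6Δ₀) = -1.6Δ₀; with Δ₀ = 371 kJ/mol that is -594 kJ/mol.
High-spin d⁴ would be t₂g³ eg¹ with 0 pairs; low-spin has 1, so 1 excess pair costs +1P = +240 kJ/mol.
Overall CFSE = -594 + 240 = -354 kJ/mol.

-354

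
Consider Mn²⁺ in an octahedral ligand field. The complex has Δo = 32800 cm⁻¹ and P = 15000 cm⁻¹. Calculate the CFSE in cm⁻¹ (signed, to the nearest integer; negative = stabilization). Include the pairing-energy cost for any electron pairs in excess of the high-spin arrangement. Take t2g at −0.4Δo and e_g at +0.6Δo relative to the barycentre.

-35600

Mn sits in group 7; removing 2 electrons leaves Mn²⁺ with 7 − 2 = 5 d electrons.
Since Δo = 32800 cm⁻¹ > P = 15000 cm⁻¹, the complex adopts the low-spin configuration.
That gives t2g^5 e_g^0.
Orbital CFSE = -2.0Δo = -2.0 × 32800 = -65600 cm⁻¹.
Excess pairs vs high-spin: 2 − 0 = 2; pairing cost = +30000 cm⁻¹.
Net CFSE = -65600 + 30000 = -35600 cm⁻¹.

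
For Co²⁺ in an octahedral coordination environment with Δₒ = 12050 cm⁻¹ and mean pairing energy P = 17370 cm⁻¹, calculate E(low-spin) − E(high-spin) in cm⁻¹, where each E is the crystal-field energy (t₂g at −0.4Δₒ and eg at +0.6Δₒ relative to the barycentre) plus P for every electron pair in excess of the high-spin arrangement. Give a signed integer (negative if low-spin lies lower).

Co is in group 9, so Co²⁺ is d⁷ (9 − 2 = 7).
In the high-spin limit (t₂g⁵ eg²) the orbital term is -0.8Δₒ = -9640 cm⁻¹, with no excess pairing.
For low-spin the configuration is t₂g⁶ eg¹: orbital energy -1.8 × 12050 = -21690 cm⁻¹, and 1 additional pair relative to high-spin adds 17370 cm⁻¹, giving -4320 cm⁻¹.
The difference is -4320 − (-9640) = 5320 cm⁻¹, so high-spin lies lower.

5320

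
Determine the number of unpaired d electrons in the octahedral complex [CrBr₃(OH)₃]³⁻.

Ligand charges: 3×(-1) from Br⁻ and 3×(-1) from OH⁻ sum to -6; with overall charge -3, Cr is +3.
Group 6 minus oxidation state +3 gives a d³ configuration for Cr³⁺.
Configuration: t₂g³ eg⁰, giving 3 unpaired electrons.

3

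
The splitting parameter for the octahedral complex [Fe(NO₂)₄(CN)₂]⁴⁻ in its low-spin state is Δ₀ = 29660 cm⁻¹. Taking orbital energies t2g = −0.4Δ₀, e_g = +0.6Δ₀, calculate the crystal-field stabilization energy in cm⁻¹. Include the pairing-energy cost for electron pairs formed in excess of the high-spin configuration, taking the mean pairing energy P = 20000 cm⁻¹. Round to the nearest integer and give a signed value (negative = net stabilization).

Ligand charges: 4×(-1) from NO₂⁻ and 2×(-1) from CN⁻ sum to -6; with overall charge -4, Fe is +2.
Fe²⁺: group 8, so d-count = 8 − 2 = 6.
Configuration: t2g^6 e_g^0.
Orbital CFSE = 6(-0.4) + 0(0.6) = -2.4Δ₀ = -2.4 × 29660 = -71184 cm⁻¹.
High-spin d⁶ would be t2g^4 e_g^2 with 1 pair; low-spin has 3, so 2 excess pairs cost +2P = +40000 cm⁻¹.
Overall CFSE = -71184 + 40000 = -31184 cm⁻¹.

-31184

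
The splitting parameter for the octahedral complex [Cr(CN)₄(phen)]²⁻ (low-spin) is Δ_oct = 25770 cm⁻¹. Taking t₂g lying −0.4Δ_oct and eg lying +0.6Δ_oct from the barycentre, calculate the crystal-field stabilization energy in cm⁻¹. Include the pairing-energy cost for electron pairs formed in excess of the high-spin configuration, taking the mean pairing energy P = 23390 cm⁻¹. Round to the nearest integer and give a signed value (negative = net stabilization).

Ligand charges: 4×(-1) from CN⁻ and 1×(+0) from phen sum to -4; with overall charge -2, Cr is +2.
Cr sits in group 6; removing 2 electrons leaves Cr²⁺ with 6 − 2 = 4 d electrons.
Configuration: t₂g⁴ eg⁰.
CFSE(orbital) = 4×(-0.4Δ_oct) + 0×(0.6Δ_oct) = -1.6Δ_oct; with Δ_oct = 25770 cm⁻¹ that is -41232 cm⁻¹.
High-spin d⁴ would be t₂g³ eg¹ with 0 pairs; low-spin has 1, so 1 excess pair costs +1P = +23390 cm⁻¹.
Overall CFSE = -41232 + 23390 = -17842 cm⁻¹.

-17842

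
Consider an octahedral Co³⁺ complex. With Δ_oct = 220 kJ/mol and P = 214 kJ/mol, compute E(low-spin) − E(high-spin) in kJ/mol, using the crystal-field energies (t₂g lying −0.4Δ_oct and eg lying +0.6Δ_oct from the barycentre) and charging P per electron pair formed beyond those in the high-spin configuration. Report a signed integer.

Co sits in group 9; removing 3 electrons leaves Co³⁺ with 9 − 3 = 6 d electrons.
In the high-spin limit (t₂g⁴ eg²) the orbital term is -0.4Δ_oct = -88 kJ/mol, with no excess pairing.
Low-spin t₂g⁶ eg⁰ gives -2.4Δ_oct = -528 kJ/mol, but forming 2 extra pairs costs 2P = 428 kJ/mol, so E(LS) = -528 + 428 = -100 kJ/mol.
E(LS) − E(HS) = -100 − (-88) = -12 kJ/mol.

-12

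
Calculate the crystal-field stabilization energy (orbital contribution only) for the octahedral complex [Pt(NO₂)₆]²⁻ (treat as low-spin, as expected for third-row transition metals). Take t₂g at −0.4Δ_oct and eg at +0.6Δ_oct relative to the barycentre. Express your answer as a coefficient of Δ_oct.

Each NO₂⁻ contributes -1; 6 × (-1) = -6. With overall charge -2, Pt is in the +4 oxidation state.
Pt is in group 10, so Pt⁴⁺ is d⁶ (10 − 4 = 6).
Configuration: t₂g⁶ eg⁰.
CFSE = 6(-0.4Δ_oct) + 0(0.6Δ_oct) = -2.4Δ_oct + 0.0Δ_oct = -2.4Δ_oct.

-2.4 Δ_oct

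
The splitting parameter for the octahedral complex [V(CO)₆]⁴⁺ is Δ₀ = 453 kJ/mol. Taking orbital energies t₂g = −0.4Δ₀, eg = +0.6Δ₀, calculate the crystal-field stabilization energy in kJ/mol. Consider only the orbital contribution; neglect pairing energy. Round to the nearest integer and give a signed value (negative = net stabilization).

-181

CO is neutral, so the +4 overall charge sits on V: oxidation state +4.
V sits in group 5; removing 4 electrons leaves V⁴⁺ with 5 − 4 = 1 d electrons.
Configuration: t₂g¹ eg⁰.
Orbital CFSE = 1(-0.4) + 0(0.6) = -0.4Δ₀ = -0.4 × 453 = -181 kJ/mol.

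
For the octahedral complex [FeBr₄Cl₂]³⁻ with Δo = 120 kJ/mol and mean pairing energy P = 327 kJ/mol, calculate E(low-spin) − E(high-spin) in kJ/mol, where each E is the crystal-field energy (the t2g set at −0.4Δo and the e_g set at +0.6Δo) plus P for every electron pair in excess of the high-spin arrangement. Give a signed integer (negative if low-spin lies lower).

Ligand charges: 4×(-1) from Br⁻ and 2×(-1) from Cl⁻ sum to -6; with overall charge -3, Fe is +3.
Fe sits in group 8; removing 3 electrons leaves Fe³⁺ with 8 − 3 = 5 d electrons.
High-spin: t2g^3 e_g^2, CFSE = 0.0Δo = 0 kJ/mol.
Low-spin t2g^5 e_g^0 gives -2.0Δo = -240 kJ/mol, but forming 2 extra pairs costs 2P = 654 kJ/mol, so E(LS) = -240 + 654 = 414 kJ/mol.
E(LS) − E(HS) = 414 − (0) = 414 kJ/mol.

414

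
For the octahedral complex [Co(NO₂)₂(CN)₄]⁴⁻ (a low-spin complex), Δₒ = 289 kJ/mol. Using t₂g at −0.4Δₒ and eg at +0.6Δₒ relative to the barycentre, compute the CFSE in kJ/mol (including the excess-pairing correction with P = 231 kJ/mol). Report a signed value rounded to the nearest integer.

Ligand charges: 2×(-1) from NO₂⁻ and 4×(-1) from CN⁻ sum to -6; with overall charge -4, Co is +2.
Co²⁺: group 9, so d-count = 9 − 2 = 7.
Electron filling gives t₂g⁶ eg¹.
The orbital stabilization is -1.8Δₒ = -1.8 × 289 = -520 kJ/mol.
Pairing penalty: 3 pairs vs 2 in the high-spin reference → 1 extra × P = 231 kJ/mol.
Overall CFSE = -520 + 231 = -289 kJ/mol.

-289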